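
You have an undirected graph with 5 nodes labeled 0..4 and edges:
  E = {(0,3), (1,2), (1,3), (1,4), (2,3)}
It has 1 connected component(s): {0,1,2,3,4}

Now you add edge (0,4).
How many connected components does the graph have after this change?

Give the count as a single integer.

Answer: 1

Derivation:
Initial component count: 1
Add (0,4): endpoints already in same component. Count unchanged: 1.
New component count: 1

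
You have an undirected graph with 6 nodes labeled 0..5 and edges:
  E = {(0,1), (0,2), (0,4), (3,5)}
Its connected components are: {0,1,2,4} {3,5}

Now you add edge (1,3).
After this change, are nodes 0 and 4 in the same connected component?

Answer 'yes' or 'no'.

Answer: yes

Derivation:
Initial components: {0,1,2,4} {3,5}
Adding edge (1,3): merges {0,1,2,4} and {3,5}.
New components: {0,1,2,3,4,5}
Are 0 and 4 in the same component? yes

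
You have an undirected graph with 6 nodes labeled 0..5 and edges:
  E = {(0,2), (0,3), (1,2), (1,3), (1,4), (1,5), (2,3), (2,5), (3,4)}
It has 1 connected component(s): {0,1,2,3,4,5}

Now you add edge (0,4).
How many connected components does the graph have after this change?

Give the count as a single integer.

Initial component count: 1
Add (0,4): endpoints already in same component. Count unchanged: 1.
New component count: 1

Answer: 1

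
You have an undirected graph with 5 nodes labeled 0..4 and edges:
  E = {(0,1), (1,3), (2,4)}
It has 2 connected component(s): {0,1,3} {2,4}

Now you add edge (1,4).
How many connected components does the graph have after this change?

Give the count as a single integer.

Answer: 1

Derivation:
Initial component count: 2
Add (1,4): merges two components. Count decreases: 2 -> 1.
New component count: 1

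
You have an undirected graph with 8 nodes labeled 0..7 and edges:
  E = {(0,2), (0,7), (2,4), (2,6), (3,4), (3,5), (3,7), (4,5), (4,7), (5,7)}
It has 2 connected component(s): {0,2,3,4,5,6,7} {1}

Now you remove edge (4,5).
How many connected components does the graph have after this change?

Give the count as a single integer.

Answer: 2

Derivation:
Initial component count: 2
Remove (4,5): not a bridge. Count unchanged: 2.
  After removal, components: {0,2,3,4,5,6,7} {1}
New component count: 2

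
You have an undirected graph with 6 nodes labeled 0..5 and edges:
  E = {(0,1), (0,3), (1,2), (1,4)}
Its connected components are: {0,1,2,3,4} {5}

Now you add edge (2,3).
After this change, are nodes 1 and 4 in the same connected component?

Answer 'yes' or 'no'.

Answer: yes

Derivation:
Initial components: {0,1,2,3,4} {5}
Adding edge (2,3): both already in same component {0,1,2,3,4}. No change.
New components: {0,1,2,3,4} {5}
Are 1 and 4 in the same component? yes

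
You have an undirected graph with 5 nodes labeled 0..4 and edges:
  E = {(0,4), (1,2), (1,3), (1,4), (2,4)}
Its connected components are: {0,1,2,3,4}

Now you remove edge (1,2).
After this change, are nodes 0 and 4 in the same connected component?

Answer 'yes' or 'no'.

Initial components: {0,1,2,3,4}
Removing edge (1,2): not a bridge — component count unchanged at 1.
New components: {0,1,2,3,4}
Are 0 and 4 in the same component? yes

Answer: yes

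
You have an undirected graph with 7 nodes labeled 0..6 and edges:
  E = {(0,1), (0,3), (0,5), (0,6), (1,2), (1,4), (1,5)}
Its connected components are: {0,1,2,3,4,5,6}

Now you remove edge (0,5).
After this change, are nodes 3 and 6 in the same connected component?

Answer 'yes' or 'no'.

Initial components: {0,1,2,3,4,5,6}
Removing edge (0,5): not a bridge — component count unchanged at 1.
New components: {0,1,2,3,4,5,6}
Are 3 and 6 in the same component? yes

Answer: yes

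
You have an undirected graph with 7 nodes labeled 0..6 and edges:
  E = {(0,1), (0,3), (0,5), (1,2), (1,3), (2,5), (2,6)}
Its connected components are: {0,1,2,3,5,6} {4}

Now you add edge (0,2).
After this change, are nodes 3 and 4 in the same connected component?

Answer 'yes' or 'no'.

Initial components: {0,1,2,3,5,6} {4}
Adding edge (0,2): both already in same component {0,1,2,3,5,6}. No change.
New components: {0,1,2,3,5,6} {4}
Are 3 and 4 in the same component? no

Answer: no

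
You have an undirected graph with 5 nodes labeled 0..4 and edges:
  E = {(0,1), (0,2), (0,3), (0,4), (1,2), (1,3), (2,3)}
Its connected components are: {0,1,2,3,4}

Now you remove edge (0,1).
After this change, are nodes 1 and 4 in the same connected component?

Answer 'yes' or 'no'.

Answer: yes

Derivation:
Initial components: {0,1,2,3,4}
Removing edge (0,1): not a bridge — component count unchanged at 1.
New components: {0,1,2,3,4}
Are 1 and 4 in the same component? yes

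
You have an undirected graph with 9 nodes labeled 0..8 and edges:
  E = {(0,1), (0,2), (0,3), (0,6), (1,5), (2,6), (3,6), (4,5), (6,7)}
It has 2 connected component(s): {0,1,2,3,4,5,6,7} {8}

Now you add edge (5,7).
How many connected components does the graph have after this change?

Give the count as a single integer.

Initial component count: 2
Add (5,7): endpoints already in same component. Count unchanged: 2.
New component count: 2

Answer: 2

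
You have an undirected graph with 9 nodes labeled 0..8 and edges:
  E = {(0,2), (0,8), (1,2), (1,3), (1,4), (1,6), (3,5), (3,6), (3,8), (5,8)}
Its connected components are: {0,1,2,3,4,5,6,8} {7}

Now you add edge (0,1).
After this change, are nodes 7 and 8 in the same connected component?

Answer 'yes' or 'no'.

Answer: no

Derivation:
Initial components: {0,1,2,3,4,5,6,8} {7}
Adding edge (0,1): both already in same component {0,1,2,3,4,5,6,8}. No change.
New components: {0,1,2,3,4,5,6,8} {7}
Are 7 and 8 in the same component? no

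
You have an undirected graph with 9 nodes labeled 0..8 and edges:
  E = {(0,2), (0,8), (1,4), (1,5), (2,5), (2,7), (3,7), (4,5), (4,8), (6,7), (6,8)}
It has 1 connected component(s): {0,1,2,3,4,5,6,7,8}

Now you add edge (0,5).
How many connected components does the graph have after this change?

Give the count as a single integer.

Initial component count: 1
Add (0,5): endpoints already in same component. Count unchanged: 1.
New component count: 1

Answer: 1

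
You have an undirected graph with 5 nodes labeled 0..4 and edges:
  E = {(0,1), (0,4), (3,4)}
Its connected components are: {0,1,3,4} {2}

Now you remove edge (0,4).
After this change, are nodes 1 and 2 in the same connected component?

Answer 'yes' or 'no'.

Answer: no

Derivation:
Initial components: {0,1,3,4} {2}
Removing edge (0,4): it was a bridge — component count 2 -> 3.
New components: {0,1} {2} {3,4}
Are 1 and 2 in the same component? no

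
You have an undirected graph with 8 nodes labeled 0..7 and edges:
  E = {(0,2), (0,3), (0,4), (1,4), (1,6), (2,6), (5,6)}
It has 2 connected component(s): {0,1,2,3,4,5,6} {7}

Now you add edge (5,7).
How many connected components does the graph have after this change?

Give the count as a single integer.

Answer: 1

Derivation:
Initial component count: 2
Add (5,7): merges two components. Count decreases: 2 -> 1.
New component count: 1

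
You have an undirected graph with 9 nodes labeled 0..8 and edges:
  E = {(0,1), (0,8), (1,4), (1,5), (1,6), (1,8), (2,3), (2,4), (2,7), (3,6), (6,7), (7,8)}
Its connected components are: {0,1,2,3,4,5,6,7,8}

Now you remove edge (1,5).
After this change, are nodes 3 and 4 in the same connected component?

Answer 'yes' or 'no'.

Initial components: {0,1,2,3,4,5,6,7,8}
Removing edge (1,5): it was a bridge — component count 1 -> 2.
New components: {0,1,2,3,4,6,7,8} {5}
Are 3 and 4 in the same component? yes

Answer: yes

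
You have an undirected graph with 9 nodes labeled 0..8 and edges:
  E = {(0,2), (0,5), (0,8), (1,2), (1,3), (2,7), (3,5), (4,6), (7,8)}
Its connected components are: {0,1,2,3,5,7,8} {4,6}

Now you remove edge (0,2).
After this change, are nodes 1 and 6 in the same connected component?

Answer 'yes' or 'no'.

Answer: no

Derivation:
Initial components: {0,1,2,3,5,7,8} {4,6}
Removing edge (0,2): not a bridge — component count unchanged at 2.
New components: {0,1,2,3,5,7,8} {4,6}
Are 1 and 6 in the same component? no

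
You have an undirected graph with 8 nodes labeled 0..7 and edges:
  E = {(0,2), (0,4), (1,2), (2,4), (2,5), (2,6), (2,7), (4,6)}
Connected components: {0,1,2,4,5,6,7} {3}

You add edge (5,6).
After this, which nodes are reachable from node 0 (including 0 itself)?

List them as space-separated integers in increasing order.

Before: nodes reachable from 0: {0,1,2,4,5,6,7}
Adding (5,6): both endpoints already in same component. Reachability from 0 unchanged.
After: nodes reachable from 0: {0,1,2,4,5,6,7}

Answer: 0 1 2 4 5 6 7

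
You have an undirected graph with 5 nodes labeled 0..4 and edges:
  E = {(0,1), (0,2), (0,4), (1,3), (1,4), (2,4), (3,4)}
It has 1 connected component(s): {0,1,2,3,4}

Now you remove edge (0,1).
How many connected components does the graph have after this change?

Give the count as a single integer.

Answer: 1

Derivation:
Initial component count: 1
Remove (0,1): not a bridge. Count unchanged: 1.
  After removal, components: {0,1,2,3,4}
New component count: 1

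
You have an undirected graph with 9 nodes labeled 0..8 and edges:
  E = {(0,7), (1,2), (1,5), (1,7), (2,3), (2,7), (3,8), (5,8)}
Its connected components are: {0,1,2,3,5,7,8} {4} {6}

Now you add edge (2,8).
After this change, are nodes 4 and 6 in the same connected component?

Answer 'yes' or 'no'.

Initial components: {0,1,2,3,5,7,8} {4} {6}
Adding edge (2,8): both already in same component {0,1,2,3,5,7,8}. No change.
New components: {0,1,2,3,5,7,8} {4} {6}
Are 4 and 6 in the same component? no

Answer: no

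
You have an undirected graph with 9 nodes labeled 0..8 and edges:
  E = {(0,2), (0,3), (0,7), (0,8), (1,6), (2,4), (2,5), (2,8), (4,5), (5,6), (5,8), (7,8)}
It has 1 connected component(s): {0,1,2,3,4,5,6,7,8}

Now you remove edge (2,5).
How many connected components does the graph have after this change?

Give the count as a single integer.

Initial component count: 1
Remove (2,5): not a bridge. Count unchanged: 1.
  After removal, components: {0,1,2,3,4,5,6,7,8}
New component count: 1

Answer: 1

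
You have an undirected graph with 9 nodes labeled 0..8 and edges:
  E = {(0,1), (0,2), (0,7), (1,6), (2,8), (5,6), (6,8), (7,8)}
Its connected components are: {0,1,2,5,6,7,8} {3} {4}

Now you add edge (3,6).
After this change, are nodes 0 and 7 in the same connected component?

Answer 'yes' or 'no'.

Initial components: {0,1,2,5,6,7,8} {3} {4}
Adding edge (3,6): merges {3} and {0,1,2,5,6,7,8}.
New components: {0,1,2,3,5,6,7,8} {4}
Are 0 and 7 in the same component? yes

Answer: yes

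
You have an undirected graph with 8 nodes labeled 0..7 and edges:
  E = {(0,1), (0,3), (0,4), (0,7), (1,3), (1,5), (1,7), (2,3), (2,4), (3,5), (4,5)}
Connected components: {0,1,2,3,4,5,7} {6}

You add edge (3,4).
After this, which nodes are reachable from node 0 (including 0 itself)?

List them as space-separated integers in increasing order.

Before: nodes reachable from 0: {0,1,2,3,4,5,7}
Adding (3,4): both endpoints already in same component. Reachability from 0 unchanged.
After: nodes reachable from 0: {0,1,2,3,4,5,7}

Answer: 0 1 2 3 4 5 7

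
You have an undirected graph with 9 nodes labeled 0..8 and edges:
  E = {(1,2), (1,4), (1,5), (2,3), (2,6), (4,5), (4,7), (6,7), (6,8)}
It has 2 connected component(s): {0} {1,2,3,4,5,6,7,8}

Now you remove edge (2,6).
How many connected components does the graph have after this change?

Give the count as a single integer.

Initial component count: 2
Remove (2,6): not a bridge. Count unchanged: 2.
  After removal, components: {0} {1,2,3,4,5,6,7,8}
New component count: 2

Answer: 2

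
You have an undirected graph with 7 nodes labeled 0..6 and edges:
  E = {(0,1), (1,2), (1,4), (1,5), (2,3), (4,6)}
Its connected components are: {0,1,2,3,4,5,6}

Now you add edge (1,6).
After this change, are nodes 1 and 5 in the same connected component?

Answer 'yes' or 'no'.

Answer: yes

Derivation:
Initial components: {0,1,2,3,4,5,6}
Adding edge (1,6): both already in same component {0,1,2,3,4,5,6}. No change.
New components: {0,1,2,3,4,5,6}
Are 1 and 5 in the same component? yes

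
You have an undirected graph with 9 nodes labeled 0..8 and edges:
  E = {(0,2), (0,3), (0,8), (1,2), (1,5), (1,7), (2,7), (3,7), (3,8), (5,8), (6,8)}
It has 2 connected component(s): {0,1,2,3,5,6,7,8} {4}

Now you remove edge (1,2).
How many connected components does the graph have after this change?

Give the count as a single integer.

Initial component count: 2
Remove (1,2): not a bridge. Count unchanged: 2.
  After removal, components: {0,1,2,3,5,6,7,8} {4}
New component count: 2

Answer: 2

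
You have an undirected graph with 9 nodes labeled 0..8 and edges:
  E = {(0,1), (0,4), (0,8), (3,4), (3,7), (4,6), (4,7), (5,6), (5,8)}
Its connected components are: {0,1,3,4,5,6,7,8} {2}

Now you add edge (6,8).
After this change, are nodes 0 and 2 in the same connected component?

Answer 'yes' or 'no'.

Initial components: {0,1,3,4,5,6,7,8} {2}
Adding edge (6,8): both already in same component {0,1,3,4,5,6,7,8}. No change.
New components: {0,1,3,4,5,6,7,8} {2}
Are 0 and 2 in the same component? no

Answer: no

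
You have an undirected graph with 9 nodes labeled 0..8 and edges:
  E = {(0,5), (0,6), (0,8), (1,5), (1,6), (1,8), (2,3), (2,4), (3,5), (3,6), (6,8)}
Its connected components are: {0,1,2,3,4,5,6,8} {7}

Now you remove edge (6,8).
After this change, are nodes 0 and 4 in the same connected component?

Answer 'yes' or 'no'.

Initial components: {0,1,2,3,4,5,6,8} {7}
Removing edge (6,8): not a bridge — component count unchanged at 2.
New components: {0,1,2,3,4,5,6,8} {7}
Are 0 and 4 in the same component? yes

Answer: yes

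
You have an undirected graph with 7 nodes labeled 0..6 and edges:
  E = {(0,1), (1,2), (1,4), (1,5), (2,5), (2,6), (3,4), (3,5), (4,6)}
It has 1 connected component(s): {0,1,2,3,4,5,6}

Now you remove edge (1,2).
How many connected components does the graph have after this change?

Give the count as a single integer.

Answer: 1

Derivation:
Initial component count: 1
Remove (1,2): not a bridge. Count unchanged: 1.
  After removal, components: {0,1,2,3,4,5,6}
New component count: 1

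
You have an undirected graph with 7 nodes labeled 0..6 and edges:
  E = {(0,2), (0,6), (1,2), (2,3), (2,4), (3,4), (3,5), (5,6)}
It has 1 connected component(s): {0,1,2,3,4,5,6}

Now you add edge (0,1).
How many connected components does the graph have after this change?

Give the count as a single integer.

Initial component count: 1
Add (0,1): endpoints already in same component. Count unchanged: 1.
New component count: 1

Answer: 1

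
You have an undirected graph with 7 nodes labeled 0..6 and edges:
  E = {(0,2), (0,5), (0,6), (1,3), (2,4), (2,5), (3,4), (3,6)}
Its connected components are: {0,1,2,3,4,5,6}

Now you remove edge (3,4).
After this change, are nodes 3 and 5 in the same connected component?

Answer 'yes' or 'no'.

Initial components: {0,1,2,3,4,5,6}
Removing edge (3,4): not a bridge — component count unchanged at 1.
New components: {0,1,2,3,4,5,6}
Are 3 and 5 in the same component? yes

Answer: yes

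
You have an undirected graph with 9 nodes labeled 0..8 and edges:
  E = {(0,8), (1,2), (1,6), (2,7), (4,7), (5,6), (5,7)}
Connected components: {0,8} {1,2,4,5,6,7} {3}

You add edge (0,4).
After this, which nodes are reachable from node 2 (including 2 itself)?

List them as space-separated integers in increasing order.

Answer: 0 1 2 4 5 6 7 8

Derivation:
Before: nodes reachable from 2: {1,2,4,5,6,7}
Adding (0,4): merges 2's component with another. Reachability grows.
After: nodes reachable from 2: {0,1,2,4,5,6,7,8}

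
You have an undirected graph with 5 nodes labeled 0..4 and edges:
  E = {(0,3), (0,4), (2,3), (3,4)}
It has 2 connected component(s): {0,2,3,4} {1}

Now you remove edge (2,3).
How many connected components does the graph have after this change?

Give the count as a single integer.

Initial component count: 2
Remove (2,3): it was a bridge. Count increases: 2 -> 3.
  After removal, components: {0,3,4} {1} {2}
New component count: 3

Answer: 3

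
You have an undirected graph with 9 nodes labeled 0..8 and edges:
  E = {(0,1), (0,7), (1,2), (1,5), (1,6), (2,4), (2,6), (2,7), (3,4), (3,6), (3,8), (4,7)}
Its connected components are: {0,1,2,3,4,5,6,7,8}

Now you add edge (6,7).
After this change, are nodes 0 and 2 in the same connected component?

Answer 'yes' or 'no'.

Answer: yes

Derivation:
Initial components: {0,1,2,3,4,5,6,7,8}
Adding edge (6,7): both already in same component {0,1,2,3,4,5,6,7,8}. No change.
New components: {0,1,2,3,4,5,6,7,8}
Are 0 and 2 in the same component? yes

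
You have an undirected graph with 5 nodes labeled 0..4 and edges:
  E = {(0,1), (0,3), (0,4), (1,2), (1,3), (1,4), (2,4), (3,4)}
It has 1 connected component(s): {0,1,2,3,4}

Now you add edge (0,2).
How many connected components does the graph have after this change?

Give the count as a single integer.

Answer: 1

Derivation:
Initial component count: 1
Add (0,2): endpoints already in same component. Count unchanged: 1.
New component count: 1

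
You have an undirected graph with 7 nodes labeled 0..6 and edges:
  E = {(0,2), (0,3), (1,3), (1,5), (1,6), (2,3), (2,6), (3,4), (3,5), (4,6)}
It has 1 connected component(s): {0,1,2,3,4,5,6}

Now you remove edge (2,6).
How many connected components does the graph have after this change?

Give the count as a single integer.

Answer: 1

Derivation:
Initial component count: 1
Remove (2,6): not a bridge. Count unchanged: 1.
  After removal, components: {0,1,2,3,4,5,6}
New component count: 1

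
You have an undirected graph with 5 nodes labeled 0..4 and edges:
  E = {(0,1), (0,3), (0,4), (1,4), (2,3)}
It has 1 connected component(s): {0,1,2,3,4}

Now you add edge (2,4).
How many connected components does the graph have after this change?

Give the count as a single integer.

Initial component count: 1
Add (2,4): endpoints already in same component. Count unchanged: 1.
New component count: 1

Answer: 1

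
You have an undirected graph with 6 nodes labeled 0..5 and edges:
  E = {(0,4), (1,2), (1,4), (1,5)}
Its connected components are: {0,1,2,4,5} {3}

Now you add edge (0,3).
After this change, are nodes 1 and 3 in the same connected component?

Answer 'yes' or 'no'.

Initial components: {0,1,2,4,5} {3}
Adding edge (0,3): merges {0,1,2,4,5} and {3}.
New components: {0,1,2,3,4,5}
Are 1 and 3 in the same component? yes

Answer: yes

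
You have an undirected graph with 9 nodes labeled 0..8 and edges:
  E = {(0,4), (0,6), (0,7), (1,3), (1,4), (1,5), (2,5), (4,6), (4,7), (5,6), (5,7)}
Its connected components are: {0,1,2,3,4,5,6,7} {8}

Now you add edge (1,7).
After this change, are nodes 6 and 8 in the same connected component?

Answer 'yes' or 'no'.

Initial components: {0,1,2,3,4,5,6,7} {8}
Adding edge (1,7): both already in same component {0,1,2,3,4,5,6,7}. No change.
New components: {0,1,2,3,4,5,6,7} {8}
Are 6 and 8 in the same component? no

Answer: no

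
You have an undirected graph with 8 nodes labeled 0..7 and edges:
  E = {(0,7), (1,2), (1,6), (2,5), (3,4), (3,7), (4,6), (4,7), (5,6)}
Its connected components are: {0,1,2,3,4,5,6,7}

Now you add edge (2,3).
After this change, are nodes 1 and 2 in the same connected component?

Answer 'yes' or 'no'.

Answer: yes

Derivation:
Initial components: {0,1,2,3,4,5,6,7}
Adding edge (2,3): both already in same component {0,1,2,3,4,5,6,7}. No change.
New components: {0,1,2,3,4,5,6,7}
Are 1 and 2 in the same component? yes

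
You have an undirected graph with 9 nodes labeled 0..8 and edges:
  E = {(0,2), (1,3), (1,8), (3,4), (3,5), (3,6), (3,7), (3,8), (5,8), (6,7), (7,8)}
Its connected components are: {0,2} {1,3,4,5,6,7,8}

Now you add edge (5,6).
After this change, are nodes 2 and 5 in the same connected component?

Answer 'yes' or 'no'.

Initial components: {0,2} {1,3,4,5,6,7,8}
Adding edge (5,6): both already in same component {1,3,4,5,6,7,8}. No change.
New components: {0,2} {1,3,4,5,6,7,8}
Are 2 and 5 in the same component? no

Answer: no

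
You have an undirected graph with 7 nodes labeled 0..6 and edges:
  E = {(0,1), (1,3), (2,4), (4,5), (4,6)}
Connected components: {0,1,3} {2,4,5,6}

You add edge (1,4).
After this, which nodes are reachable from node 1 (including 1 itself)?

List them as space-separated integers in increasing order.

Before: nodes reachable from 1: {0,1,3}
Adding (1,4): merges 1's component with another. Reachability grows.
After: nodes reachable from 1: {0,1,2,3,4,5,6}

Answer: 0 1 2 3 4 5 6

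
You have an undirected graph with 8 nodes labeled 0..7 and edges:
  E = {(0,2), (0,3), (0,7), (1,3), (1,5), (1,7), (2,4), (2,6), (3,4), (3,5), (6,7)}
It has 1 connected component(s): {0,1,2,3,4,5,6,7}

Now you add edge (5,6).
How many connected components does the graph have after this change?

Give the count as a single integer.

Answer: 1

Derivation:
Initial component count: 1
Add (5,6): endpoints already in same component. Count unchanged: 1.
New component count: 1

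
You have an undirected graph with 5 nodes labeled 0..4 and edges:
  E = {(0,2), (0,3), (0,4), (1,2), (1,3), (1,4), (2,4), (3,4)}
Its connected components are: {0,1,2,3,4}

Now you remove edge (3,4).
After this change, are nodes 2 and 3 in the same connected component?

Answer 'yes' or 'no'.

Initial components: {0,1,2,3,4}
Removing edge (3,4): not a bridge — component count unchanged at 1.
New components: {0,1,2,3,4}
Are 2 and 3 in the same component? yes

Answer: yes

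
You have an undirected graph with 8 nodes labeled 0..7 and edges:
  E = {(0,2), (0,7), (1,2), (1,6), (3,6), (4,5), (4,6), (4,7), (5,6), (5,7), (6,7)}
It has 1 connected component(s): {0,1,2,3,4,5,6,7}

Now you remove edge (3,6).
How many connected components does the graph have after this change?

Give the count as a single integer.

Initial component count: 1
Remove (3,6): it was a bridge. Count increases: 1 -> 2.
  After removal, components: {0,1,2,4,5,6,7} {3}
New component count: 2

Answer: 2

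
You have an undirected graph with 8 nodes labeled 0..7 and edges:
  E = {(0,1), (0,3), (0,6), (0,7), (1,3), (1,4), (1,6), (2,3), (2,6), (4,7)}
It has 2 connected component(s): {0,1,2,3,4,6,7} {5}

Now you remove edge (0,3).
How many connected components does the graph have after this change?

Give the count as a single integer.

Initial component count: 2
Remove (0,3): not a bridge. Count unchanged: 2.
  After removal, components: {0,1,2,3,4,6,7} {5}
New component count: 2

Answer: 2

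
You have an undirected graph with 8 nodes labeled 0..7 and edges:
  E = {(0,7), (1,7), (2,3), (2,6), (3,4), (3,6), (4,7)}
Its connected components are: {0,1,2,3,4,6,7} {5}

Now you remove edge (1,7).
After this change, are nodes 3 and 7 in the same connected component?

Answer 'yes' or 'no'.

Initial components: {0,1,2,3,4,6,7} {5}
Removing edge (1,7): it was a bridge — component count 2 -> 3.
New components: {0,2,3,4,6,7} {1} {5}
Are 3 and 7 in the same component? yes

Answer: yes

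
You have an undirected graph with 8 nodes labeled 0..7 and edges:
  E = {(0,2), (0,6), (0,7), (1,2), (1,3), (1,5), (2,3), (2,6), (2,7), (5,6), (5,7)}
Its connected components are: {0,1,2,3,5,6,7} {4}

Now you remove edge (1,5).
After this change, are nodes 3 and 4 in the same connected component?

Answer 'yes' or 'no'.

Answer: no

Derivation:
Initial components: {0,1,2,3,5,6,7} {4}
Removing edge (1,5): not a bridge — component count unchanged at 2.
New components: {0,1,2,3,5,6,7} {4}
Are 3 and 4 in the same component? no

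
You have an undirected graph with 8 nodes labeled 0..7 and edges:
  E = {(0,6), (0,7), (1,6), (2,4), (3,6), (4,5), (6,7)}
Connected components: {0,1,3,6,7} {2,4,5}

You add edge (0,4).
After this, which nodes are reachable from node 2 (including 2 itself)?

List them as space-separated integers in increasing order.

Answer: 0 1 2 3 4 5 6 7

Derivation:
Before: nodes reachable from 2: {2,4,5}
Adding (0,4): merges 2's component with another. Reachability grows.
After: nodes reachable from 2: {0,1,2,3,4,5,6,7}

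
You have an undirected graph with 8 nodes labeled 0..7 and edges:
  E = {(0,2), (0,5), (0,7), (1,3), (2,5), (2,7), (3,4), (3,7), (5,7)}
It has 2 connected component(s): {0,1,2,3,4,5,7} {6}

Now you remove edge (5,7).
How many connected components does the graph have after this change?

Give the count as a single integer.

Initial component count: 2
Remove (5,7): not a bridge. Count unchanged: 2.
  After removal, components: {0,1,2,3,4,5,7} {6}
New component count: 2

Answer: 2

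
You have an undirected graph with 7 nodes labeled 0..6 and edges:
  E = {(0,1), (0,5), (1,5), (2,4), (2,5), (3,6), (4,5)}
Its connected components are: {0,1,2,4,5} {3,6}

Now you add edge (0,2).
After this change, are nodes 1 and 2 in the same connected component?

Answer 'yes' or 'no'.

Initial components: {0,1,2,4,5} {3,6}
Adding edge (0,2): both already in same component {0,1,2,4,5}. No change.
New components: {0,1,2,4,5} {3,6}
Are 1 and 2 in the same component? yes

Answer: yes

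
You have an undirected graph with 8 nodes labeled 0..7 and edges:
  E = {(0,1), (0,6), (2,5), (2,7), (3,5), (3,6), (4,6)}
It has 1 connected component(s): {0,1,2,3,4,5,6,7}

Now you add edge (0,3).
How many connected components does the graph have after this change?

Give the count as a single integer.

Answer: 1

Derivation:
Initial component count: 1
Add (0,3): endpoints already in same component. Count unchanged: 1.
New component count: 1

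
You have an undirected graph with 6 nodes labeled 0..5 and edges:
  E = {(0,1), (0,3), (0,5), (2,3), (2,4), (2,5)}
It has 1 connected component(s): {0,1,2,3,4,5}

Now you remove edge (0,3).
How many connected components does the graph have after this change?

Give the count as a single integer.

Answer: 1

Derivation:
Initial component count: 1
Remove (0,3): not a bridge. Count unchanged: 1.
  After removal, components: {0,1,2,3,4,5}
New component count: 1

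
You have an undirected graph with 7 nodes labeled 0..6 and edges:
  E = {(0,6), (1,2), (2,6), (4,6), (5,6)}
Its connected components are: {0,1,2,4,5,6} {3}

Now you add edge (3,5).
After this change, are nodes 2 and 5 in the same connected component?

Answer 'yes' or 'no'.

Initial components: {0,1,2,4,5,6} {3}
Adding edge (3,5): merges {3} and {0,1,2,4,5,6}.
New components: {0,1,2,3,4,5,6}
Are 2 and 5 in the same component? yes

Answer: yes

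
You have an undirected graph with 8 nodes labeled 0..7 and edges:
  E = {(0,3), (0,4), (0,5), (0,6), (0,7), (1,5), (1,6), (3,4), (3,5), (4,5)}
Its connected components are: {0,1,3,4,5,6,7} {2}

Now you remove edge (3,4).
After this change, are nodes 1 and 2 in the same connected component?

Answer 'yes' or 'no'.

Initial components: {0,1,3,4,5,6,7} {2}
Removing edge (3,4): not a bridge — component count unchanged at 2.
New components: {0,1,3,4,5,6,7} {2}
Are 1 and 2 in the same component? no

Answer: no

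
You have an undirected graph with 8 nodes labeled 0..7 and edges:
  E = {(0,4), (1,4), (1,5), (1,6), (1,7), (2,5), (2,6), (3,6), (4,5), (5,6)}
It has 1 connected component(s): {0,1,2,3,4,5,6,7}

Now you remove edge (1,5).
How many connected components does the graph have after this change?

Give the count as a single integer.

Initial component count: 1
Remove (1,5): not a bridge. Count unchanged: 1.
  After removal, components: {0,1,2,3,4,5,6,7}
New component count: 1

Answer: 1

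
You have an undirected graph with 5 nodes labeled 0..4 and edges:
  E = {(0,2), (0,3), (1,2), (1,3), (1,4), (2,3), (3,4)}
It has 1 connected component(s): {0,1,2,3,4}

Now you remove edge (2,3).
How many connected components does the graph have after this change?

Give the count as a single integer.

Initial component count: 1
Remove (2,3): not a bridge. Count unchanged: 1.
  After removal, components: {0,1,2,3,4}
New component count: 1

Answer: 1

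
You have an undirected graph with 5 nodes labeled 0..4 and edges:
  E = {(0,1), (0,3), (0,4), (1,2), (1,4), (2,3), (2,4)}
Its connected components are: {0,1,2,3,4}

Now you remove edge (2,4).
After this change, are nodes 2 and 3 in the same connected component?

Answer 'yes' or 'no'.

Answer: yes

Derivation:
Initial components: {0,1,2,3,4}
Removing edge (2,4): not a bridge — component count unchanged at 1.
New components: {0,1,2,3,4}
Are 2 and 3 in the same component? yes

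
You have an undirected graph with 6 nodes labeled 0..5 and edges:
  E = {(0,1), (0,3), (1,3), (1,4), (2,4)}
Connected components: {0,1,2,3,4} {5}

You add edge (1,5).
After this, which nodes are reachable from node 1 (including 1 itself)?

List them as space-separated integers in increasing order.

Before: nodes reachable from 1: {0,1,2,3,4}
Adding (1,5): merges 1's component with another. Reachability grows.
After: nodes reachable from 1: {0,1,2,3,4,5}

Answer: 0 1 2 3 4 5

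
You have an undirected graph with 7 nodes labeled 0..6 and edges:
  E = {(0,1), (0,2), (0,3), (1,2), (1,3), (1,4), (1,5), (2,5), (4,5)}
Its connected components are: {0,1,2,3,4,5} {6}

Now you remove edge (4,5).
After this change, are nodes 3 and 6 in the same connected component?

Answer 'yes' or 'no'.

Initial components: {0,1,2,3,4,5} {6}
Removing edge (4,5): not a bridge — component count unchanged at 2.
New components: {0,1,2,3,4,5} {6}
Are 3 and 6 in the same component? no

Answer: no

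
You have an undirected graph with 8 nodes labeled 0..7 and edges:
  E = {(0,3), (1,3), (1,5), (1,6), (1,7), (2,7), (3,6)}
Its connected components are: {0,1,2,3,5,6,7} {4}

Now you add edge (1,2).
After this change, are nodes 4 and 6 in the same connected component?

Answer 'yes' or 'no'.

Initial components: {0,1,2,3,5,6,7} {4}
Adding edge (1,2): both already in same component {0,1,2,3,5,6,7}. No change.
New components: {0,1,2,3,5,6,7} {4}
Are 4 and 6 in the same component? no

Answer: no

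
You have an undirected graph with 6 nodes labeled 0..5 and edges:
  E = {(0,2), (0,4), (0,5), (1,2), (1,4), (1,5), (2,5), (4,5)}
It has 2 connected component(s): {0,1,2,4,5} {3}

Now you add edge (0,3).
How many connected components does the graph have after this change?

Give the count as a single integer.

Initial component count: 2
Add (0,3): merges two components. Count decreases: 2 -> 1.
New component count: 1

Answer: 1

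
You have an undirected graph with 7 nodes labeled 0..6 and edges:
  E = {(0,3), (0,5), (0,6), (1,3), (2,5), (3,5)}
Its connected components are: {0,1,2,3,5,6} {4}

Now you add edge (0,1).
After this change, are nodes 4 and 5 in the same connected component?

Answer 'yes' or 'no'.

Answer: no

Derivation:
Initial components: {0,1,2,3,5,6} {4}
Adding edge (0,1): both already in same component {0,1,2,3,5,6}. No change.
New components: {0,1,2,3,5,6} {4}
Are 4 and 5 in the same component? no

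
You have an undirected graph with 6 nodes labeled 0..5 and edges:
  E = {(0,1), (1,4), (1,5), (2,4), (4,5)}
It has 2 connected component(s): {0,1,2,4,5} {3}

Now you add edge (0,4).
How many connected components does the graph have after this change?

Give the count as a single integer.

Initial component count: 2
Add (0,4): endpoints already in same component. Count unchanged: 2.
New component count: 2

Answer: 2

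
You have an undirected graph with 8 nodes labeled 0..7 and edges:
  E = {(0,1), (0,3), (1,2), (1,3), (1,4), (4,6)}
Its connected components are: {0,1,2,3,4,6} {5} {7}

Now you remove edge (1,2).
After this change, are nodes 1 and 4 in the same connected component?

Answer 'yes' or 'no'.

Answer: yes

Derivation:
Initial components: {0,1,2,3,4,6} {5} {7}
Removing edge (1,2): it was a bridge — component count 3 -> 4.
New components: {0,1,3,4,6} {2} {5} {7}
Are 1 and 4 in the same component? yes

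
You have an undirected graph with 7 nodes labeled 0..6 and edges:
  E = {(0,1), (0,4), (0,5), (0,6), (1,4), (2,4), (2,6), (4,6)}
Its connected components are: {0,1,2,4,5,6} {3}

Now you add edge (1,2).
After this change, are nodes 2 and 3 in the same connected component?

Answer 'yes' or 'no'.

Answer: no

Derivation:
Initial components: {0,1,2,4,5,6} {3}
Adding edge (1,2): both already in same component {0,1,2,4,5,6}. No change.
New components: {0,1,2,4,5,6} {3}
Are 2 and 3 in the same component? no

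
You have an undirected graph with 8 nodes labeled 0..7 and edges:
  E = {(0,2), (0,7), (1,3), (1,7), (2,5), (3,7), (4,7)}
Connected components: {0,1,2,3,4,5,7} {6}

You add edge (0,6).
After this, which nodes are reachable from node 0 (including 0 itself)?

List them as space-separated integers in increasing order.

Answer: 0 1 2 3 4 5 6 7

Derivation:
Before: nodes reachable from 0: {0,1,2,3,4,5,7}
Adding (0,6): merges 0's component with another. Reachability grows.
After: nodes reachable from 0: {0,1,2,3,4,5,6,7}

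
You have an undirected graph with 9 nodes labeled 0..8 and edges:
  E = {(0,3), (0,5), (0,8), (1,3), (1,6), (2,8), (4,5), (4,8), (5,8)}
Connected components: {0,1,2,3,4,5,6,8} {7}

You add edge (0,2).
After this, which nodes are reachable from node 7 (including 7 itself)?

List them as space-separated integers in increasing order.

Answer: 7

Derivation:
Before: nodes reachable from 7: {7}
Adding (0,2): both endpoints already in same component. Reachability from 7 unchanged.
After: nodes reachable from 7: {7}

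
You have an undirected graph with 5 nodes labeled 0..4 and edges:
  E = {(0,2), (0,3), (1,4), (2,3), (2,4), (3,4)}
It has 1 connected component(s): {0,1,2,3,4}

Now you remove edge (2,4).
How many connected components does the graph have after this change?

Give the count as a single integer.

Answer: 1

Derivation:
Initial component count: 1
Remove (2,4): not a bridge. Count unchanged: 1.
  After removal, components: {0,1,2,3,4}
New component count: 1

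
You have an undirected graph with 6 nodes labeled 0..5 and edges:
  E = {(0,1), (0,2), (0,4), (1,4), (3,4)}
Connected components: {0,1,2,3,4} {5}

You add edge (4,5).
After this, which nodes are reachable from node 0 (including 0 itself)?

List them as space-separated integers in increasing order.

Answer: 0 1 2 3 4 5

Derivation:
Before: nodes reachable from 0: {0,1,2,3,4}
Adding (4,5): merges 0's component with another. Reachability grows.
After: nodes reachable from 0: {0,1,2,3,4,5}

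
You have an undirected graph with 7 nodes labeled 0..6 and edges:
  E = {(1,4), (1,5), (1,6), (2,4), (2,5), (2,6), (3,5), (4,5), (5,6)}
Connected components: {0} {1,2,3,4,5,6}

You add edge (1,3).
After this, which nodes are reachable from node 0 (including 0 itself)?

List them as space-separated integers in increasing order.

Answer: 0

Derivation:
Before: nodes reachable from 0: {0}
Adding (1,3): both endpoints already in same component. Reachability from 0 unchanged.
After: nodes reachable from 0: {0}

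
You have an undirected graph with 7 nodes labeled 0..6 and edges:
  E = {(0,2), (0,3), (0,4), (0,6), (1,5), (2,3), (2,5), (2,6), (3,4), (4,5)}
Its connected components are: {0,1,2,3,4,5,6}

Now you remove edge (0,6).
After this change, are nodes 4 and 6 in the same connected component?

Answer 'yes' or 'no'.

Initial components: {0,1,2,3,4,5,6}
Removing edge (0,6): not a bridge — component count unchanged at 1.
New components: {0,1,2,3,4,5,6}
Are 4 and 6 in the same component? yes

Answer: yes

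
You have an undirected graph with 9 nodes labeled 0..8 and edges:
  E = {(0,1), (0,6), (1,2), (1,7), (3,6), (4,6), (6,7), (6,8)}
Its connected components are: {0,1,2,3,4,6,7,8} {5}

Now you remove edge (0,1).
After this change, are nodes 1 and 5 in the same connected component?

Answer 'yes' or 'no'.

Answer: no

Derivation:
Initial components: {0,1,2,3,4,6,7,8} {5}
Removing edge (0,1): not a bridge — component count unchanged at 2.
New components: {0,1,2,3,4,6,7,8} {5}
Are 1 and 5 in the same component? no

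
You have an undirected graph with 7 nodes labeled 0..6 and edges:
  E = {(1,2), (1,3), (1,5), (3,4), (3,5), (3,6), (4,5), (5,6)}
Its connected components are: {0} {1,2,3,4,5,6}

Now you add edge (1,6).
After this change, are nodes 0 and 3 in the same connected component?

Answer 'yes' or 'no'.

Answer: no

Derivation:
Initial components: {0} {1,2,3,4,5,6}
Adding edge (1,6): both already in same component {1,2,3,4,5,6}. No change.
New components: {0} {1,2,3,4,5,6}
Are 0 and 3 in the same component? no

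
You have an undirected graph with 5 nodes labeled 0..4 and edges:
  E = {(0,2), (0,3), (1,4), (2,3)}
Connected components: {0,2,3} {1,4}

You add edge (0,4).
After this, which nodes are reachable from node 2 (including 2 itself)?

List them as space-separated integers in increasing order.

Before: nodes reachable from 2: {0,2,3}
Adding (0,4): merges 2's component with another. Reachability grows.
After: nodes reachable from 2: {0,1,2,3,4}

Answer: 0 1 2 3 4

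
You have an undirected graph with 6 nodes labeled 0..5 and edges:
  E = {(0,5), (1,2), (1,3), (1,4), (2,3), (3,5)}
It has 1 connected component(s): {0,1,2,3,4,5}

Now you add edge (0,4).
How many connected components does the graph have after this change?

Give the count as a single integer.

Initial component count: 1
Add (0,4): endpoints already in same component. Count unchanged: 1.
New component count: 1

Answer: 1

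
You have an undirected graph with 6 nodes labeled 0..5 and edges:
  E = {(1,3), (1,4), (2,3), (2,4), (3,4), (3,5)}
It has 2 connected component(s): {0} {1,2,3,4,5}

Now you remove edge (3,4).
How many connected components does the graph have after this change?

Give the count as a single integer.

Initial component count: 2
Remove (3,4): not a bridge. Count unchanged: 2.
  After removal, components: {0} {1,2,3,4,5}
New component count: 2

Answer: 2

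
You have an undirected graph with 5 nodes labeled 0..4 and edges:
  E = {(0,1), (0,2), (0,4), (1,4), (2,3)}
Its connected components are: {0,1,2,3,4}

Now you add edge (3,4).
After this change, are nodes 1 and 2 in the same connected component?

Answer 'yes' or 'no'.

Initial components: {0,1,2,3,4}
Adding edge (3,4): both already in same component {0,1,2,3,4}. No change.
New components: {0,1,2,3,4}
Are 1 and 2 in the same component? yes

Answer: yes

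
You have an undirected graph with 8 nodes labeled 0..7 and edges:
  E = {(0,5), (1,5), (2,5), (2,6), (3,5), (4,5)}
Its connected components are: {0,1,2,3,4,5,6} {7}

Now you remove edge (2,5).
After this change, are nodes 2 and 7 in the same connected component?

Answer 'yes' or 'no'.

Initial components: {0,1,2,3,4,5,6} {7}
Removing edge (2,5): it was a bridge — component count 2 -> 3.
New components: {0,1,3,4,5} {2,6} {7}
Are 2 and 7 in the same component? no

Answer: no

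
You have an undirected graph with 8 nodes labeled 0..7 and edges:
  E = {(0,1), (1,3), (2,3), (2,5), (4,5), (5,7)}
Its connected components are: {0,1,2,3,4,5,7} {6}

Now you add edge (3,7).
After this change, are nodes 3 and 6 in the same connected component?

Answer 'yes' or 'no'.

Initial components: {0,1,2,3,4,5,7} {6}
Adding edge (3,7): both already in same component {0,1,2,3,4,5,7}. No change.
New components: {0,1,2,3,4,5,7} {6}
Are 3 and 6 in the same component? no

Answer: no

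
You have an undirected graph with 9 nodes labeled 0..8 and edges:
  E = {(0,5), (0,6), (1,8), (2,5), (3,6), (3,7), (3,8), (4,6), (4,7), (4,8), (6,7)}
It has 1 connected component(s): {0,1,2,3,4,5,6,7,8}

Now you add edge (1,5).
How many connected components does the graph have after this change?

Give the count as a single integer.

Initial component count: 1
Add (1,5): endpoints already in same component. Count unchanged: 1.
New component count: 1

Answer: 1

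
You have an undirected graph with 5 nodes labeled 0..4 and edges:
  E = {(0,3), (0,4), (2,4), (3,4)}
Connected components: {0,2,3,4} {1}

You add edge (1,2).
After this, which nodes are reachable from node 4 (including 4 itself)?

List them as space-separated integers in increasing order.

Before: nodes reachable from 4: {0,2,3,4}
Adding (1,2): merges 4's component with another. Reachability grows.
After: nodes reachable from 4: {0,1,2,3,4}

Answer: 0 1 2 3 4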